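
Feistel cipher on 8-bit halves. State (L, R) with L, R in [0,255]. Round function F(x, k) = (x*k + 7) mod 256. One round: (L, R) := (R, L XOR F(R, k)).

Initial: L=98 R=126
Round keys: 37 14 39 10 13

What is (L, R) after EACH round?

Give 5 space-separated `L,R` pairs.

Round 1 (k=37): L=126 R=95
Round 2 (k=14): L=95 R=71
Round 3 (k=39): L=71 R=135
Round 4 (k=10): L=135 R=10
Round 5 (k=13): L=10 R=14

Answer: 126,95 95,71 71,135 135,10 10,14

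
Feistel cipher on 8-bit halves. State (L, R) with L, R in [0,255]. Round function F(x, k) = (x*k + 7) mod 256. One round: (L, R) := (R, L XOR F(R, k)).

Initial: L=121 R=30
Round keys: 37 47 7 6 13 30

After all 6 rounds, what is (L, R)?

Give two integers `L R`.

Answer: 211 247

Derivation:
Round 1 (k=37): L=30 R=36
Round 2 (k=47): L=36 R=189
Round 3 (k=7): L=189 R=22
Round 4 (k=6): L=22 R=54
Round 5 (k=13): L=54 R=211
Round 6 (k=30): L=211 R=247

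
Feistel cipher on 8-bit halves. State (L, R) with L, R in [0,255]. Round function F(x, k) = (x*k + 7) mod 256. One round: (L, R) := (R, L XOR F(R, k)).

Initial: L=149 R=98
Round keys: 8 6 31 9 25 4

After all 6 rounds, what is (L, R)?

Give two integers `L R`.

Answer: 149 241

Derivation:
Round 1 (k=8): L=98 R=130
Round 2 (k=6): L=130 R=113
Round 3 (k=31): L=113 R=52
Round 4 (k=9): L=52 R=170
Round 5 (k=25): L=170 R=149
Round 6 (k=4): L=149 R=241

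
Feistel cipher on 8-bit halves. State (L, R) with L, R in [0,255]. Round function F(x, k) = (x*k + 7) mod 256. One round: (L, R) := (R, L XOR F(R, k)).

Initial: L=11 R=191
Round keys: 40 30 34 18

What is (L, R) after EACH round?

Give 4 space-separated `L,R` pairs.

Answer: 191,212 212,96 96,19 19,61

Derivation:
Round 1 (k=40): L=191 R=212
Round 2 (k=30): L=212 R=96
Round 3 (k=34): L=96 R=19
Round 4 (k=18): L=19 R=61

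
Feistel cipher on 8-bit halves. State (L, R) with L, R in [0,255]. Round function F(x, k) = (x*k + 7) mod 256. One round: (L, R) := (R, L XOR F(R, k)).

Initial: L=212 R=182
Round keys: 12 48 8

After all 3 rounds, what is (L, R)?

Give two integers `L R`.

Answer: 161 84

Derivation:
Round 1 (k=12): L=182 R=91
Round 2 (k=48): L=91 R=161
Round 3 (k=8): L=161 R=84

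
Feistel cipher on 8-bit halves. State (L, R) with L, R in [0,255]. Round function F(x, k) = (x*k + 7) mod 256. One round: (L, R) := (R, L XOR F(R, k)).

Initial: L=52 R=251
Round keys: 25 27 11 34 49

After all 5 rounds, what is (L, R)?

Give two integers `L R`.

Answer: 87 5

Derivation:
Round 1 (k=25): L=251 R=190
Round 2 (k=27): L=190 R=234
Round 3 (k=11): L=234 R=171
Round 4 (k=34): L=171 R=87
Round 5 (k=49): L=87 R=5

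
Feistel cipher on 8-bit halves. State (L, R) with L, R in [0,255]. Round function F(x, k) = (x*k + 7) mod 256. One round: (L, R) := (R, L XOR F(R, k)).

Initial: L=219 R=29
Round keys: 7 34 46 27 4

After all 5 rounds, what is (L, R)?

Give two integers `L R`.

Answer: 93 13

Derivation:
Round 1 (k=7): L=29 R=9
Round 2 (k=34): L=9 R=36
Round 3 (k=46): L=36 R=118
Round 4 (k=27): L=118 R=93
Round 5 (k=4): L=93 R=13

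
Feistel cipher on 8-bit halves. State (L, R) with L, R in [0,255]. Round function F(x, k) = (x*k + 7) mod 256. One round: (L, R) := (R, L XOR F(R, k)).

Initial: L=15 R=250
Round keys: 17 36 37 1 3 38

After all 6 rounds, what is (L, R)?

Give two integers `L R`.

Round 1 (k=17): L=250 R=174
Round 2 (k=36): L=174 R=133
Round 3 (k=37): L=133 R=238
Round 4 (k=1): L=238 R=112
Round 5 (k=3): L=112 R=185
Round 6 (k=38): L=185 R=13

Answer: 185 13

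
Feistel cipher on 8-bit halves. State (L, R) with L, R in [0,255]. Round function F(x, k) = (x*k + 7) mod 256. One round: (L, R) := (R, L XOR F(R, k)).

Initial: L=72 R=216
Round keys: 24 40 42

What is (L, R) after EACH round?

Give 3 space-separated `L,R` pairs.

Round 1 (k=24): L=216 R=15
Round 2 (k=40): L=15 R=135
Round 3 (k=42): L=135 R=34

Answer: 216,15 15,135 135,34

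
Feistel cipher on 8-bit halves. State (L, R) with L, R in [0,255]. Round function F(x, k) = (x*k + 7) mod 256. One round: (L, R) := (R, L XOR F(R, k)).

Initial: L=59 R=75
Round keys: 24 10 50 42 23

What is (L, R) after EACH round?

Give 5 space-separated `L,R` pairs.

Answer: 75,52 52,68 68,123 123,113 113,85

Derivation:
Round 1 (k=24): L=75 R=52
Round 2 (k=10): L=52 R=68
Round 3 (k=50): L=68 R=123
Round 4 (k=42): L=123 R=113
Round 5 (k=23): L=113 R=85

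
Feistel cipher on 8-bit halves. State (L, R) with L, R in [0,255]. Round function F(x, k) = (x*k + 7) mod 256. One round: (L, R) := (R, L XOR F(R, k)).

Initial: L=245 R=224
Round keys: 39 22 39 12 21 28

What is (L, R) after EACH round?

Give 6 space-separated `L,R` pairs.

Round 1 (k=39): L=224 R=210
Round 2 (k=22): L=210 R=243
Round 3 (k=39): L=243 R=222
Round 4 (k=12): L=222 R=156
Round 5 (k=21): L=156 R=13
Round 6 (k=28): L=13 R=239

Answer: 224,210 210,243 243,222 222,156 156,13 13,239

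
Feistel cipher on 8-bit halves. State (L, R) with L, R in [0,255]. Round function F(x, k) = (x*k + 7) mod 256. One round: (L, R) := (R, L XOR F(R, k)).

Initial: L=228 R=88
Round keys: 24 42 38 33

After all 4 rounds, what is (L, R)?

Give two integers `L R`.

Round 1 (k=24): L=88 R=163
Round 2 (k=42): L=163 R=157
Round 3 (k=38): L=157 R=246
Round 4 (k=33): L=246 R=32

Answer: 246 32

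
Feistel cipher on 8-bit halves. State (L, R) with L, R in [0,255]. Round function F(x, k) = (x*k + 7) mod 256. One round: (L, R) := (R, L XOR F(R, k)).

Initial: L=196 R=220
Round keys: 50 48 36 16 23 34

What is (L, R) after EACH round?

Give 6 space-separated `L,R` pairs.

Answer: 220,59 59,203 203,168 168,76 76,115 115,1

Derivation:
Round 1 (k=50): L=220 R=59
Round 2 (k=48): L=59 R=203
Round 3 (k=36): L=203 R=168
Round 4 (k=16): L=168 R=76
Round 5 (k=23): L=76 R=115
Round 6 (k=34): L=115 R=1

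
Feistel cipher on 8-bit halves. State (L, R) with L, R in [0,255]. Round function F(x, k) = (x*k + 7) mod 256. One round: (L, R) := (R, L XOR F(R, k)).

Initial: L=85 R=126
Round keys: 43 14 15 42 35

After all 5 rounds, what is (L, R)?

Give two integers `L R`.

Answer: 186 7

Derivation:
Round 1 (k=43): L=126 R=100
Round 2 (k=14): L=100 R=1
Round 3 (k=15): L=1 R=114
Round 4 (k=42): L=114 R=186
Round 5 (k=35): L=186 R=7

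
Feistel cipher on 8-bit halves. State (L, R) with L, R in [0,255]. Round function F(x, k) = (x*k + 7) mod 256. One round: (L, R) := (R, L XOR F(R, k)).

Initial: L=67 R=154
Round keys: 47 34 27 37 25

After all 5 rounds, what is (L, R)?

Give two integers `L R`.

Round 1 (k=47): L=154 R=14
Round 2 (k=34): L=14 R=121
Round 3 (k=27): L=121 R=196
Round 4 (k=37): L=196 R=34
Round 5 (k=25): L=34 R=157

Answer: 34 157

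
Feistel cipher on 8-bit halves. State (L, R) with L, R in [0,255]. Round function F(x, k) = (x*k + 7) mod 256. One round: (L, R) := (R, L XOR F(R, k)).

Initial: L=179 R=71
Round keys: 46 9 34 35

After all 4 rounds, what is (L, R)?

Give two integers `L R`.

Round 1 (k=46): L=71 R=122
Round 2 (k=9): L=122 R=22
Round 3 (k=34): L=22 R=137
Round 4 (k=35): L=137 R=212

Answer: 137 212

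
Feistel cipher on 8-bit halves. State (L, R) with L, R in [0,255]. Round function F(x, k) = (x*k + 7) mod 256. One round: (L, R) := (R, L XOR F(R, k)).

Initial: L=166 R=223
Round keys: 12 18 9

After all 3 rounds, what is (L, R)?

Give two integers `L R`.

Answer: 78 24

Derivation:
Round 1 (k=12): L=223 R=221
Round 2 (k=18): L=221 R=78
Round 3 (k=9): L=78 R=24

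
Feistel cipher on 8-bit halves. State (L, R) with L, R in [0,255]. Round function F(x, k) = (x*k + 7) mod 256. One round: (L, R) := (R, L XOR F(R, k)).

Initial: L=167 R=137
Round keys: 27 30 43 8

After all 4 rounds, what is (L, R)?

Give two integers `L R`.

Round 1 (k=27): L=137 R=221
Round 2 (k=30): L=221 R=100
Round 3 (k=43): L=100 R=14
Round 4 (k=8): L=14 R=19

Answer: 14 19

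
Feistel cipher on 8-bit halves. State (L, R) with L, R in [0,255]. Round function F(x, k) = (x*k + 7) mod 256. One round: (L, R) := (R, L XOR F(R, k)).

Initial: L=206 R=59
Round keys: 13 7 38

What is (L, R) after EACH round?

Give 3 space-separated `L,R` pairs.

Answer: 59,200 200,68 68,215

Derivation:
Round 1 (k=13): L=59 R=200
Round 2 (k=7): L=200 R=68
Round 3 (k=38): L=68 R=215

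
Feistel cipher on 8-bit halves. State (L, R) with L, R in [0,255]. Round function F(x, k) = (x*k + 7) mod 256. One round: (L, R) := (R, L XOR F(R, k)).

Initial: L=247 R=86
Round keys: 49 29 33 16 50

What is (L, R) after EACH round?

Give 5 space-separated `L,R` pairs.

Answer: 86,138 138,255 255,108 108,56 56,155

Derivation:
Round 1 (k=49): L=86 R=138
Round 2 (k=29): L=138 R=255
Round 3 (k=33): L=255 R=108
Round 4 (k=16): L=108 R=56
Round 5 (k=50): L=56 R=155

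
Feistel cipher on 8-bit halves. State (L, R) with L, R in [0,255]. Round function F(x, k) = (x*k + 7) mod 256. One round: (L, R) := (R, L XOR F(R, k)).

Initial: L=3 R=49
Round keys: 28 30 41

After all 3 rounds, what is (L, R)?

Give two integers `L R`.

Round 1 (k=28): L=49 R=96
Round 2 (k=30): L=96 R=118
Round 3 (k=41): L=118 R=141

Answer: 118 141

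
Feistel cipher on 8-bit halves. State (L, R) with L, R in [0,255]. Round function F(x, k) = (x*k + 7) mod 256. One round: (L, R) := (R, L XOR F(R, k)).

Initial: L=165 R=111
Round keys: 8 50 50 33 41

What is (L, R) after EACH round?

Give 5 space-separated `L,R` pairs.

Round 1 (k=8): L=111 R=218
Round 2 (k=50): L=218 R=244
Round 3 (k=50): L=244 R=117
Round 4 (k=33): L=117 R=232
Round 5 (k=41): L=232 R=90

Answer: 111,218 218,244 244,117 117,232 232,90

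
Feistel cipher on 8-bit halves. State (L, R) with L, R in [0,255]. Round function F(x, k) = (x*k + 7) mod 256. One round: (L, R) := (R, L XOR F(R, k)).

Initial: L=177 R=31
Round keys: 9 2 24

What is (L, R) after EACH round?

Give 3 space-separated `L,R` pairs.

Round 1 (k=9): L=31 R=175
Round 2 (k=2): L=175 R=122
Round 3 (k=24): L=122 R=216

Answer: 31,175 175,122 122,216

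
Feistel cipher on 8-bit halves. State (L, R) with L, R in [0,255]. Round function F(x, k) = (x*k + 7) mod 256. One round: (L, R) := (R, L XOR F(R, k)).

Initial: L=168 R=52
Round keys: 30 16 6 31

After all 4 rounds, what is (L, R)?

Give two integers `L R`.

Answer: 46 218

Derivation:
Round 1 (k=30): L=52 R=183
Round 2 (k=16): L=183 R=67
Round 3 (k=6): L=67 R=46
Round 4 (k=31): L=46 R=218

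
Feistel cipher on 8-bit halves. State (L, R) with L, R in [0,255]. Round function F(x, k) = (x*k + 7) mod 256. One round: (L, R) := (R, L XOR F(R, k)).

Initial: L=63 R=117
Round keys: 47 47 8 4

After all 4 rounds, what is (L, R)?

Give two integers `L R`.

Answer: 194 192

Derivation:
Round 1 (k=47): L=117 R=189
Round 2 (k=47): L=189 R=207
Round 3 (k=8): L=207 R=194
Round 4 (k=4): L=194 R=192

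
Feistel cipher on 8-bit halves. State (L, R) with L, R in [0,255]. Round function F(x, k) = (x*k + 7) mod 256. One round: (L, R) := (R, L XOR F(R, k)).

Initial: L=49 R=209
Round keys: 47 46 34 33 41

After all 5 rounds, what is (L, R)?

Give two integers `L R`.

Round 1 (k=47): L=209 R=87
Round 2 (k=46): L=87 R=120
Round 3 (k=34): L=120 R=160
Round 4 (k=33): L=160 R=223
Round 5 (k=41): L=223 R=30

Answer: 223 30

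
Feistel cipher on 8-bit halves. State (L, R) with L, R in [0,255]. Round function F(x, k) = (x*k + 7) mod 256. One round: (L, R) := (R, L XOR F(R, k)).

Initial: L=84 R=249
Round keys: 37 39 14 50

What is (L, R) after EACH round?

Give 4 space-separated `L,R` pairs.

Answer: 249,80 80,206 206,27 27,131

Derivation:
Round 1 (k=37): L=249 R=80
Round 2 (k=39): L=80 R=206
Round 3 (k=14): L=206 R=27
Round 4 (k=50): L=27 R=131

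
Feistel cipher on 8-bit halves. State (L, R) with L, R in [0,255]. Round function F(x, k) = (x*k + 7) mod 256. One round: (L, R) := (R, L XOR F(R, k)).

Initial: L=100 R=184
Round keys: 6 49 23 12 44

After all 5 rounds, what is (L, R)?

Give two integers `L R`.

Round 1 (k=6): L=184 R=51
Round 2 (k=49): L=51 R=114
Round 3 (k=23): L=114 R=118
Round 4 (k=12): L=118 R=253
Round 5 (k=44): L=253 R=245

Answer: 253 245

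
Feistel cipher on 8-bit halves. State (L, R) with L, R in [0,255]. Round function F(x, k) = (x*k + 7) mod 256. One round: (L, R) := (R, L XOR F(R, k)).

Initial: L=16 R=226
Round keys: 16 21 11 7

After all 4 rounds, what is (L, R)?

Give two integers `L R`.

Answer: 72 151

Derivation:
Round 1 (k=16): L=226 R=55
Round 2 (k=21): L=55 R=104
Round 3 (k=11): L=104 R=72
Round 4 (k=7): L=72 R=151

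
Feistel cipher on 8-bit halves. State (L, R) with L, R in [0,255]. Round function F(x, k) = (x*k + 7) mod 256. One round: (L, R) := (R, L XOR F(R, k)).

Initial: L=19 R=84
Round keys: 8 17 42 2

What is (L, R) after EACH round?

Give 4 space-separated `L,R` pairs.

Round 1 (k=8): L=84 R=180
Round 2 (k=17): L=180 R=175
Round 3 (k=42): L=175 R=9
Round 4 (k=2): L=9 R=182

Answer: 84,180 180,175 175,9 9,182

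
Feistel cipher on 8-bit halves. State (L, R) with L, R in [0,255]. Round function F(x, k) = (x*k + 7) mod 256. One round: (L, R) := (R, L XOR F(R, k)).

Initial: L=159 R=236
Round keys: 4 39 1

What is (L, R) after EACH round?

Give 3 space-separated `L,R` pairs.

Round 1 (k=4): L=236 R=40
Round 2 (k=39): L=40 R=243
Round 3 (k=1): L=243 R=210

Answer: 236,40 40,243 243,210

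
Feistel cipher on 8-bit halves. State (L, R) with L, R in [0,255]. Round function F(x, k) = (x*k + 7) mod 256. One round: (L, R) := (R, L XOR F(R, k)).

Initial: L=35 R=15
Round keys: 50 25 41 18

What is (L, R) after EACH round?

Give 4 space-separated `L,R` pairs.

Round 1 (k=50): L=15 R=214
Round 2 (k=25): L=214 R=226
Round 3 (k=41): L=226 R=239
Round 4 (k=18): L=239 R=55

Answer: 15,214 214,226 226,239 239,55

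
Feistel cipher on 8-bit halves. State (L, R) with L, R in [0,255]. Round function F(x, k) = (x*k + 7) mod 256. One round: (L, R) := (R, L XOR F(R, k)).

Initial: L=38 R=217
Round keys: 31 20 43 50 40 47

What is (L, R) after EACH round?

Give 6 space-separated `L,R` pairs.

Round 1 (k=31): L=217 R=104
Round 2 (k=20): L=104 R=254
Round 3 (k=43): L=254 R=217
Round 4 (k=50): L=217 R=151
Round 5 (k=40): L=151 R=70
Round 6 (k=47): L=70 R=118

Answer: 217,104 104,254 254,217 217,151 151,70 70,118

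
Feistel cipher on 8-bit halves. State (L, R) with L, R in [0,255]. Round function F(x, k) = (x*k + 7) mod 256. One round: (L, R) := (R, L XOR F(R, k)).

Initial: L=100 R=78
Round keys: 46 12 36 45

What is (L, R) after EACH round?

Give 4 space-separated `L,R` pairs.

Round 1 (k=46): L=78 R=111
Round 2 (k=12): L=111 R=117
Round 3 (k=36): L=117 R=20
Round 4 (k=45): L=20 R=254

Answer: 78,111 111,117 117,20 20,254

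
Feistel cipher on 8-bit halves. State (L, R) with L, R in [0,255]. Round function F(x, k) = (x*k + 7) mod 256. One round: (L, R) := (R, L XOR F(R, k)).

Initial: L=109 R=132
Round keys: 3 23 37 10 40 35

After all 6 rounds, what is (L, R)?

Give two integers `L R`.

Round 1 (k=3): L=132 R=254
Round 2 (k=23): L=254 R=93
Round 3 (k=37): L=93 R=134
Round 4 (k=10): L=134 R=30
Round 5 (k=40): L=30 R=49
Round 6 (k=35): L=49 R=164

Answer: 49 164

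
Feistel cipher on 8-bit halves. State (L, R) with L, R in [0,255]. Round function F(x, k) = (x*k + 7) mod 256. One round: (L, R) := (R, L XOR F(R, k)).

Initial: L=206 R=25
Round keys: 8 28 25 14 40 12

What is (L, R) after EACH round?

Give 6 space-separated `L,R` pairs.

Answer: 25,1 1,58 58,176 176,157 157,63 63,102

Derivation:
Round 1 (k=8): L=25 R=1
Round 2 (k=28): L=1 R=58
Round 3 (k=25): L=58 R=176
Round 4 (k=14): L=176 R=157
Round 5 (k=40): L=157 R=63
Round 6 (k=12): L=63 R=102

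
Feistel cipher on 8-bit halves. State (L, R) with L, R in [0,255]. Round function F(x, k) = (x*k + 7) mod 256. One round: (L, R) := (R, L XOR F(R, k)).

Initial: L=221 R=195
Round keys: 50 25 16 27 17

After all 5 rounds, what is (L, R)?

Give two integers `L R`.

Answer: 64 192

Derivation:
Round 1 (k=50): L=195 R=192
Round 2 (k=25): L=192 R=4
Round 3 (k=16): L=4 R=135
Round 4 (k=27): L=135 R=64
Round 5 (k=17): L=64 R=192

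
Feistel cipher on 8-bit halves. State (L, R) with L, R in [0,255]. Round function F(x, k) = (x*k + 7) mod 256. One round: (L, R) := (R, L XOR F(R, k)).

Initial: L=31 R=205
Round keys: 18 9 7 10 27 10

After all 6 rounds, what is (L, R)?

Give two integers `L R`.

Round 1 (k=18): L=205 R=110
Round 2 (k=9): L=110 R=40
Round 3 (k=7): L=40 R=113
Round 4 (k=10): L=113 R=89
Round 5 (k=27): L=89 R=27
Round 6 (k=10): L=27 R=76

Answer: 27 76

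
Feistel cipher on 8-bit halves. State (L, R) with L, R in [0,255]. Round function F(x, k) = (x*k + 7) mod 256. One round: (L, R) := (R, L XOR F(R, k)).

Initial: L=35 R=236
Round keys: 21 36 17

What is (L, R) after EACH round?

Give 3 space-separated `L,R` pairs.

Answer: 236,64 64,235 235,226

Derivation:
Round 1 (k=21): L=236 R=64
Round 2 (k=36): L=64 R=235
Round 3 (k=17): L=235 R=226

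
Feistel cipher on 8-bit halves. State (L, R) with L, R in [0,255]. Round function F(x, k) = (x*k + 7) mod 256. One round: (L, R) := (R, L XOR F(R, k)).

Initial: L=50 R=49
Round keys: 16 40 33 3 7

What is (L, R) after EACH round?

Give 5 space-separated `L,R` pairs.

Answer: 49,37 37,254 254,224 224,89 89,150

Derivation:
Round 1 (k=16): L=49 R=37
Round 2 (k=40): L=37 R=254
Round 3 (k=33): L=254 R=224
Round 4 (k=3): L=224 R=89
Round 5 (k=7): L=89 R=150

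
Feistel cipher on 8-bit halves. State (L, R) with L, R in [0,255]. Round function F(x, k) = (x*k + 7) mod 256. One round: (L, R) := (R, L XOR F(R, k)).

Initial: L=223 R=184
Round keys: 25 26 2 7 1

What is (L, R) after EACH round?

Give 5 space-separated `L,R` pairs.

Answer: 184,32 32,255 255,37 37,245 245,217

Derivation:
Round 1 (k=25): L=184 R=32
Round 2 (k=26): L=32 R=255
Round 3 (k=2): L=255 R=37
Round 4 (k=7): L=37 R=245
Round 5 (k=1): L=245 R=217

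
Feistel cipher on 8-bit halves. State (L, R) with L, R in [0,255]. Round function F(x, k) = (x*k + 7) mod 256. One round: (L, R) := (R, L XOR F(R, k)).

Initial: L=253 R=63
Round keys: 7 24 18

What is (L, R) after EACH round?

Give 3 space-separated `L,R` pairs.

Round 1 (k=7): L=63 R=61
Round 2 (k=24): L=61 R=128
Round 3 (k=18): L=128 R=58

Answer: 63,61 61,128 128,58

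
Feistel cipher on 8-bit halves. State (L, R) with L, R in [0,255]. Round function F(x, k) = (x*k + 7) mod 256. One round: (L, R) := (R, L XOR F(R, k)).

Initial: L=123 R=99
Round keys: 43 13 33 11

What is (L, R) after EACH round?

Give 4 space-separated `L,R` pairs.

Answer: 99,211 211,221 221,87 87,25

Derivation:
Round 1 (k=43): L=99 R=211
Round 2 (k=13): L=211 R=221
Round 3 (k=33): L=221 R=87
Round 4 (k=11): L=87 R=25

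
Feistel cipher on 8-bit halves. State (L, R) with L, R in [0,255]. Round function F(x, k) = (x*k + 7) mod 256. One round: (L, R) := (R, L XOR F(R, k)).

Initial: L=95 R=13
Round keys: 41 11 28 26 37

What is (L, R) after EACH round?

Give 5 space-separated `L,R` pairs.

Answer: 13,67 67,229 229,80 80,194 194,65

Derivation:
Round 1 (k=41): L=13 R=67
Round 2 (k=11): L=67 R=229
Round 3 (k=28): L=229 R=80
Round 4 (k=26): L=80 R=194
Round 5 (k=37): L=194 R=65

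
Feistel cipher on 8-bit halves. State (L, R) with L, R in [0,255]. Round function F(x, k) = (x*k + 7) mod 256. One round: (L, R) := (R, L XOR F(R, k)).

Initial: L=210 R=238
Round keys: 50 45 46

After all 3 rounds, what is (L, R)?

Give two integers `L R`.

Answer: 170 194

Derivation:
Round 1 (k=50): L=238 R=81
Round 2 (k=45): L=81 R=170
Round 3 (k=46): L=170 R=194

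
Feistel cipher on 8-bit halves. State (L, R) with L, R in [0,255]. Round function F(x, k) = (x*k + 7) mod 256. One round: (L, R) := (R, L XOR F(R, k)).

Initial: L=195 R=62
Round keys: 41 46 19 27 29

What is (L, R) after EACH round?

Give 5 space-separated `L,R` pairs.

Round 1 (k=41): L=62 R=54
Round 2 (k=46): L=54 R=133
Round 3 (k=19): L=133 R=208
Round 4 (k=27): L=208 R=114
Round 5 (k=29): L=114 R=33

Answer: 62,54 54,133 133,208 208,114 114,33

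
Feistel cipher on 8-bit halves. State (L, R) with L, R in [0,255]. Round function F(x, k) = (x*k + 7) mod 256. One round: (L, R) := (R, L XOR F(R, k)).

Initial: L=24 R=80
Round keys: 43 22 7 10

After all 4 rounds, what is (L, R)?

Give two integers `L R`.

Answer: 33 144

Derivation:
Round 1 (k=43): L=80 R=111
Round 2 (k=22): L=111 R=193
Round 3 (k=7): L=193 R=33
Round 4 (k=10): L=33 R=144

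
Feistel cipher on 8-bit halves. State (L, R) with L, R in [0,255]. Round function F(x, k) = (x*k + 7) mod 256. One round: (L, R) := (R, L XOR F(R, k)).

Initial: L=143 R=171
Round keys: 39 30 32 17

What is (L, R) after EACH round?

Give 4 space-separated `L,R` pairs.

Answer: 171,155 155,154 154,220 220,57

Derivation:
Round 1 (k=39): L=171 R=155
Round 2 (k=30): L=155 R=154
Round 3 (k=32): L=154 R=220
Round 4 (k=17): L=220 R=57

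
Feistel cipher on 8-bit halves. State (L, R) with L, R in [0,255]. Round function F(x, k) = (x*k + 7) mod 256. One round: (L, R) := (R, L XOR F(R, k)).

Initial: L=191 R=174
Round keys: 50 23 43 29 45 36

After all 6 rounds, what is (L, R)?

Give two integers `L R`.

Round 1 (k=50): L=174 R=188
Round 2 (k=23): L=188 R=69
Round 3 (k=43): L=69 R=34
Round 4 (k=29): L=34 R=164
Round 5 (k=45): L=164 R=249
Round 6 (k=36): L=249 R=175

Answer: 249 175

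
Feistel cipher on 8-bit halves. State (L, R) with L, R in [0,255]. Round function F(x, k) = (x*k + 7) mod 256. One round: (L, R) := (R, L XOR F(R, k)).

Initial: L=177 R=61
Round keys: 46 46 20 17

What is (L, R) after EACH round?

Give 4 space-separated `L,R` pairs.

Answer: 61,76 76,146 146,35 35,200

Derivation:
Round 1 (k=46): L=61 R=76
Round 2 (k=46): L=76 R=146
Round 3 (k=20): L=146 R=35
Round 4 (k=17): L=35 R=200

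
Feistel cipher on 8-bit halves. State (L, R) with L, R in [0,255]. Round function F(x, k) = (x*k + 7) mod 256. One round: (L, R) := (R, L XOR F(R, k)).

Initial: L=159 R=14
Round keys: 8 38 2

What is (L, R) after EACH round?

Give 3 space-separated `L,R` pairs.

Round 1 (k=8): L=14 R=232
Round 2 (k=38): L=232 R=121
Round 3 (k=2): L=121 R=17

Answer: 14,232 232,121 121,17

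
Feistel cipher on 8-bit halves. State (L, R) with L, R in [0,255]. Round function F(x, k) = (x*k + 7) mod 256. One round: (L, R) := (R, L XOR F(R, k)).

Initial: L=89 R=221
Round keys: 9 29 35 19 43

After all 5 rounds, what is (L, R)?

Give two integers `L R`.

Round 1 (k=9): L=221 R=149
Round 2 (k=29): L=149 R=53
Round 3 (k=35): L=53 R=211
Round 4 (k=19): L=211 R=133
Round 5 (k=43): L=133 R=141

Answer: 133 141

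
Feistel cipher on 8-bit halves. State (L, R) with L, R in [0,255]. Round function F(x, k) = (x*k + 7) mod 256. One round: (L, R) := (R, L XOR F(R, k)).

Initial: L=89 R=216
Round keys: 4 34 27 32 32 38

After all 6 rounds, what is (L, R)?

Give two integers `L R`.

Answer: 217 97

Derivation:
Round 1 (k=4): L=216 R=62
Round 2 (k=34): L=62 R=155
Round 3 (k=27): L=155 R=94
Round 4 (k=32): L=94 R=92
Round 5 (k=32): L=92 R=217
Round 6 (k=38): L=217 R=97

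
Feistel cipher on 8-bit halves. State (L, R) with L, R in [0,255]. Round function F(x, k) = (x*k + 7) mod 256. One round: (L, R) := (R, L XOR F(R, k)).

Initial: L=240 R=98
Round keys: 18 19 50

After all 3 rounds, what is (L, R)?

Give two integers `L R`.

Answer: 106 160

Derivation:
Round 1 (k=18): L=98 R=27
Round 2 (k=19): L=27 R=106
Round 3 (k=50): L=106 R=160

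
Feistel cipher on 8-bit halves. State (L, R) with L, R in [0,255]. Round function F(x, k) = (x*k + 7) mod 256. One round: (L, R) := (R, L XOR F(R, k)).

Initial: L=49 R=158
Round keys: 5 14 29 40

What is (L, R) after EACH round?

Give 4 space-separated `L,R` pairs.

Answer: 158,44 44,241 241,120 120,54

Derivation:
Round 1 (k=5): L=158 R=44
Round 2 (k=14): L=44 R=241
Round 3 (k=29): L=241 R=120
Round 4 (k=40): L=120 R=54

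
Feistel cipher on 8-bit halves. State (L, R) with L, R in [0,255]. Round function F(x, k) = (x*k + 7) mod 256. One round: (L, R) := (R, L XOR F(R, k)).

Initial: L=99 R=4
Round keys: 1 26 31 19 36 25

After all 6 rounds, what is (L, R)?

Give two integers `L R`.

Round 1 (k=1): L=4 R=104
Round 2 (k=26): L=104 R=147
Round 3 (k=31): L=147 R=188
Round 4 (k=19): L=188 R=104
Round 5 (k=36): L=104 R=27
Round 6 (k=25): L=27 R=194

Answer: 27 194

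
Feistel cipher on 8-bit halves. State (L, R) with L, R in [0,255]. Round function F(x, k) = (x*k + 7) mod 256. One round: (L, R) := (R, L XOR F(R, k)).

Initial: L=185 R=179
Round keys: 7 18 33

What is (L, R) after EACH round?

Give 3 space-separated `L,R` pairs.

Answer: 179,85 85,178 178,172

Derivation:
Round 1 (k=7): L=179 R=85
Round 2 (k=18): L=85 R=178
Round 3 (k=33): L=178 R=172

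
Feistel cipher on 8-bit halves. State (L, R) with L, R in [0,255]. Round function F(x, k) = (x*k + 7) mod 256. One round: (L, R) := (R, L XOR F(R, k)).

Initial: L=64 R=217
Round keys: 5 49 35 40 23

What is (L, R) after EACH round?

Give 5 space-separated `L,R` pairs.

Answer: 217,4 4,18 18,121 121,253 253,187

Derivation:
Round 1 (k=5): L=217 R=4
Round 2 (k=49): L=4 R=18
Round 3 (k=35): L=18 R=121
Round 4 (k=40): L=121 R=253
Round 5 (k=23): L=253 R=187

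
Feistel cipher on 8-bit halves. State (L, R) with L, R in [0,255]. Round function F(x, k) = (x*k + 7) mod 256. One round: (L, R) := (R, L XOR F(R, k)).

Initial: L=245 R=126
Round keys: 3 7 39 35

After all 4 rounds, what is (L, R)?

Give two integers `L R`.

Round 1 (k=3): L=126 R=116
Round 2 (k=7): L=116 R=77
Round 3 (k=39): L=77 R=182
Round 4 (k=35): L=182 R=164

Answer: 182 164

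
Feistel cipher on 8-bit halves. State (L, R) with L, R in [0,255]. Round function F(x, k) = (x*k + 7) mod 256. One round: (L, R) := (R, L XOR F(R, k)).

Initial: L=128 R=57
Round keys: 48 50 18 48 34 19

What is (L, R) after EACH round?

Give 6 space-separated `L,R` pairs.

Answer: 57,55 55,252 252,136 136,123 123,213 213,173

Derivation:
Round 1 (k=48): L=57 R=55
Round 2 (k=50): L=55 R=252
Round 3 (k=18): L=252 R=136
Round 4 (k=48): L=136 R=123
Round 5 (k=34): L=123 R=213
Round 6 (k=19): L=213 R=173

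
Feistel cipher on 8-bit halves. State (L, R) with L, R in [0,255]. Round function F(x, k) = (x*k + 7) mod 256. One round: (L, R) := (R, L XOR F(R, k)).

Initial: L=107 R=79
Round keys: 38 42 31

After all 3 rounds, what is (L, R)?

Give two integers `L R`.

Answer: 164 73

Derivation:
Round 1 (k=38): L=79 R=170
Round 2 (k=42): L=170 R=164
Round 3 (k=31): L=164 R=73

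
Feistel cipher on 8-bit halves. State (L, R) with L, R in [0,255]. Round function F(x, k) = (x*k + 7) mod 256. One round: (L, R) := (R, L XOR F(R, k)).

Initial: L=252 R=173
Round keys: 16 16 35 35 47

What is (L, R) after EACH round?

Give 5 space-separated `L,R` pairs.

Round 1 (k=16): L=173 R=43
Round 2 (k=16): L=43 R=26
Round 3 (k=35): L=26 R=190
Round 4 (k=35): L=190 R=27
Round 5 (k=47): L=27 R=66

Answer: 173,43 43,26 26,190 190,27 27,66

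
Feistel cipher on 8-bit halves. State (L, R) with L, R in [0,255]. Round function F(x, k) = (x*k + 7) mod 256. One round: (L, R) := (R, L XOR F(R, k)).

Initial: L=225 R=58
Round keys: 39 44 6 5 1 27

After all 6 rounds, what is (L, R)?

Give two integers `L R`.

Round 1 (k=39): L=58 R=60
Round 2 (k=44): L=60 R=109
Round 3 (k=6): L=109 R=169
Round 4 (k=5): L=169 R=57
Round 5 (k=1): L=57 R=233
Round 6 (k=27): L=233 R=163

Answer: 233 163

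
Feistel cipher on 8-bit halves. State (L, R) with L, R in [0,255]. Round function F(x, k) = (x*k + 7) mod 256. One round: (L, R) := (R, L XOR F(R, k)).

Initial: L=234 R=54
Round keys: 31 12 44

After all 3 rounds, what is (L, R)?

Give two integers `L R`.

Answer: 253 248

Derivation:
Round 1 (k=31): L=54 R=123
Round 2 (k=12): L=123 R=253
Round 3 (k=44): L=253 R=248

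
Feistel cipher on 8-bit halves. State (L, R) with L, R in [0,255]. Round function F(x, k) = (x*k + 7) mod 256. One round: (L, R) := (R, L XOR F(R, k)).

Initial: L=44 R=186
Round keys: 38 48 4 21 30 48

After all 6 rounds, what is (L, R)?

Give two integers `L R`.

Answer: 79 241

Derivation:
Round 1 (k=38): L=186 R=143
Round 2 (k=48): L=143 R=109
Round 3 (k=4): L=109 R=52
Round 4 (k=21): L=52 R=38
Round 5 (k=30): L=38 R=79
Round 6 (k=48): L=79 R=241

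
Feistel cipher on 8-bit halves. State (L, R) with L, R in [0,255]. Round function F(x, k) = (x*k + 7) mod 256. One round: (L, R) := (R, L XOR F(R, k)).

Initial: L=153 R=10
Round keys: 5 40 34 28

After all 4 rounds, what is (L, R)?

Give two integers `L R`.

Answer: 97 174

Derivation:
Round 1 (k=5): L=10 R=160
Round 2 (k=40): L=160 R=13
Round 3 (k=34): L=13 R=97
Round 4 (k=28): L=97 R=174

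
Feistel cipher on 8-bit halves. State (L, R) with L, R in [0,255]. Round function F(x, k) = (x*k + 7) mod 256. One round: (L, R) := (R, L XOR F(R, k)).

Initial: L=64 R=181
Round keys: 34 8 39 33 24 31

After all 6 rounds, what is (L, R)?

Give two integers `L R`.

Answer: 83 61

Derivation:
Round 1 (k=34): L=181 R=81
Round 2 (k=8): L=81 R=58
Round 3 (k=39): L=58 R=140
Round 4 (k=33): L=140 R=41
Round 5 (k=24): L=41 R=83
Round 6 (k=31): L=83 R=61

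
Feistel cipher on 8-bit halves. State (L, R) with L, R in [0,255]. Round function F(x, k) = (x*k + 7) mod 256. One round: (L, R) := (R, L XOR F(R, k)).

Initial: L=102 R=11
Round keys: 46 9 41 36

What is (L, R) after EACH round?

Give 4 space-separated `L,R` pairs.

Answer: 11,103 103,173 173,219 219,126

Derivation:
Round 1 (k=46): L=11 R=103
Round 2 (k=9): L=103 R=173
Round 3 (k=41): L=173 R=219
Round 4 (k=36): L=219 R=126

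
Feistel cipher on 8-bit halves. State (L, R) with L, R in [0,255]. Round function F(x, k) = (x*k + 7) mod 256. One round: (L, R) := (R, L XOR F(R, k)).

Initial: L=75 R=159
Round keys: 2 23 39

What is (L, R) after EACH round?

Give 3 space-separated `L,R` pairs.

Round 1 (k=2): L=159 R=14
Round 2 (k=23): L=14 R=214
Round 3 (k=39): L=214 R=175

Answer: 159,14 14,214 214,175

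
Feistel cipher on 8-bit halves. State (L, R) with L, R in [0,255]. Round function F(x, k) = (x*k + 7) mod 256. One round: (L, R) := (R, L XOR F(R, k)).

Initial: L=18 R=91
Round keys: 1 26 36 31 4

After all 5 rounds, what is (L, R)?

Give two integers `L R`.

Answer: 220 112

Derivation:
Round 1 (k=1): L=91 R=112
Round 2 (k=26): L=112 R=60
Round 3 (k=36): L=60 R=7
Round 4 (k=31): L=7 R=220
Round 5 (k=4): L=220 R=112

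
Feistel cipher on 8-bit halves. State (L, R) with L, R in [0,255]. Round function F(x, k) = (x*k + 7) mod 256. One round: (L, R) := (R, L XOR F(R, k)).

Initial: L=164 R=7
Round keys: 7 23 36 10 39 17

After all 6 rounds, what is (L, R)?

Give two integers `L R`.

Answer: 29 77

Derivation:
Round 1 (k=7): L=7 R=156
Round 2 (k=23): L=156 R=12
Round 3 (k=36): L=12 R=43
Round 4 (k=10): L=43 R=185
Round 5 (k=39): L=185 R=29
Round 6 (k=17): L=29 R=77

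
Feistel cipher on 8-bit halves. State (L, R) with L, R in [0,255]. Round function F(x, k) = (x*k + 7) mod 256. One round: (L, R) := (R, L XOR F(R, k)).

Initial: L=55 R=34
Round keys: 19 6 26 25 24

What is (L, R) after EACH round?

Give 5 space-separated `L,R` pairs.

Answer: 34,186 186,65 65,27 27,235 235,20

Derivation:
Round 1 (k=19): L=34 R=186
Round 2 (k=6): L=186 R=65
Round 3 (k=26): L=65 R=27
Round 4 (k=25): L=27 R=235
Round 5 (k=24): L=235 R=20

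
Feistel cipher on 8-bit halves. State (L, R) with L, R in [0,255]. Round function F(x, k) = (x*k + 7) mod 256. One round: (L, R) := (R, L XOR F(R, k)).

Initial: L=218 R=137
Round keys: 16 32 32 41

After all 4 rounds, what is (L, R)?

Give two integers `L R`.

Round 1 (k=16): L=137 R=77
Round 2 (k=32): L=77 R=46
Round 3 (k=32): L=46 R=138
Round 4 (k=41): L=138 R=15

Answer: 138 15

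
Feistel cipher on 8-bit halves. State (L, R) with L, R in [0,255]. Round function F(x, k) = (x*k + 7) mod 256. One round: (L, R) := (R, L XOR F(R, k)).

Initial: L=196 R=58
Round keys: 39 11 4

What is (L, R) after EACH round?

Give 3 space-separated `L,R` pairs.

Round 1 (k=39): L=58 R=25
Round 2 (k=11): L=25 R=32
Round 3 (k=4): L=32 R=158

Answer: 58,25 25,32 32,158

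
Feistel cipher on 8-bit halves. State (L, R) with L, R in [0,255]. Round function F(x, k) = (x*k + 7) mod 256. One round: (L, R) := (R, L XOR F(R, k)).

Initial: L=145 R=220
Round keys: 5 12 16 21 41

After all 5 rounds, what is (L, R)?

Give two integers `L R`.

Round 1 (k=5): L=220 R=194
Round 2 (k=12): L=194 R=195
Round 3 (k=16): L=195 R=245
Round 4 (k=21): L=245 R=227
Round 5 (k=41): L=227 R=151

Answer: 227 151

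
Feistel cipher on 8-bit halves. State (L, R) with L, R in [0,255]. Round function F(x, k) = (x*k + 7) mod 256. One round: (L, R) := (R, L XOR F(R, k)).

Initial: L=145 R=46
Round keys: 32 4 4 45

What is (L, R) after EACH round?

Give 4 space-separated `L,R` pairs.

Round 1 (k=32): L=46 R=86
Round 2 (k=4): L=86 R=113
Round 3 (k=4): L=113 R=157
Round 4 (k=45): L=157 R=209

Answer: 46,86 86,113 113,157 157,209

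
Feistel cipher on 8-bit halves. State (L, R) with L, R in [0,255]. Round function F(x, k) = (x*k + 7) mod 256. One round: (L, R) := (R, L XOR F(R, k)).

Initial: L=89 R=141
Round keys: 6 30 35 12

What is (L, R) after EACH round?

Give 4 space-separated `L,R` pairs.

Round 1 (k=6): L=141 R=12
Round 2 (k=30): L=12 R=226
Round 3 (k=35): L=226 R=225
Round 4 (k=12): L=225 R=113

Answer: 141,12 12,226 226,225 225,113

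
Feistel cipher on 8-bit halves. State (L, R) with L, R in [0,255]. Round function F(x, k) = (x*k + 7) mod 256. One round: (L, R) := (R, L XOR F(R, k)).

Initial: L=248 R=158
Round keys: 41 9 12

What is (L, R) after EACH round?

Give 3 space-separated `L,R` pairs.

Round 1 (k=41): L=158 R=173
Round 2 (k=9): L=173 R=130
Round 3 (k=12): L=130 R=178

Answer: 158,173 173,130 130,178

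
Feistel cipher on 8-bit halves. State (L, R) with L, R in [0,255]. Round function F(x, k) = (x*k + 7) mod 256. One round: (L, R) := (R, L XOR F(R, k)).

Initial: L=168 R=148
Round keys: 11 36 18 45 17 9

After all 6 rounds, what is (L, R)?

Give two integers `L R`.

Round 1 (k=11): L=148 R=203
Round 2 (k=36): L=203 R=7
Round 3 (k=18): L=7 R=78
Round 4 (k=45): L=78 R=186
Round 5 (k=17): L=186 R=47
Round 6 (k=9): L=47 R=20

Answer: 47 20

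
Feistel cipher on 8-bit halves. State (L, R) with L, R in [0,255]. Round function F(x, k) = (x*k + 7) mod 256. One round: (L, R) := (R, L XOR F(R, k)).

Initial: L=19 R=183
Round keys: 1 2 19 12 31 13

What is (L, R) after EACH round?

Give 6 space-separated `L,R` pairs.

Round 1 (k=1): L=183 R=173
Round 2 (k=2): L=173 R=214
Round 3 (k=19): L=214 R=68
Round 4 (k=12): L=68 R=225
Round 5 (k=31): L=225 R=2
Round 6 (k=13): L=2 R=192

Answer: 183,173 173,214 214,68 68,225 225,2 2,192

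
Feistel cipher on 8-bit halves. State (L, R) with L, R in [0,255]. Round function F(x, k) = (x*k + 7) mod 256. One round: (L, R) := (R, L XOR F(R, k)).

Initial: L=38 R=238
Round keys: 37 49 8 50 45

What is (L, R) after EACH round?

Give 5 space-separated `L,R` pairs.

Round 1 (k=37): L=238 R=75
Round 2 (k=49): L=75 R=140
Round 3 (k=8): L=140 R=44
Round 4 (k=50): L=44 R=19
Round 5 (k=45): L=19 R=114

Answer: 238,75 75,140 140,44 44,19 19,114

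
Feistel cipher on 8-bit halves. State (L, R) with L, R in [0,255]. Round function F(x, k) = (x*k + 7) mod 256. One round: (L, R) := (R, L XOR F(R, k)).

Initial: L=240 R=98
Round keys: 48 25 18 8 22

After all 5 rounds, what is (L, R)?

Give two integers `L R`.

Answer: 99 145

Derivation:
Round 1 (k=48): L=98 R=151
Round 2 (k=25): L=151 R=164
Round 3 (k=18): L=164 R=24
Round 4 (k=8): L=24 R=99
Round 5 (k=22): L=99 R=145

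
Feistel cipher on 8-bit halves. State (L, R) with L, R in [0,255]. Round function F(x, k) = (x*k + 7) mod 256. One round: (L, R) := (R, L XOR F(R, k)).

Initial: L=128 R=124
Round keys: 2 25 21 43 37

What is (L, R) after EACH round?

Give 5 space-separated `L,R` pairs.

Answer: 124,127 127,18 18,254 254,163 163,104

Derivation:
Round 1 (k=2): L=124 R=127
Round 2 (k=25): L=127 R=18
Round 3 (k=21): L=18 R=254
Round 4 (k=43): L=254 R=163
Round 5 (k=37): L=163 R=104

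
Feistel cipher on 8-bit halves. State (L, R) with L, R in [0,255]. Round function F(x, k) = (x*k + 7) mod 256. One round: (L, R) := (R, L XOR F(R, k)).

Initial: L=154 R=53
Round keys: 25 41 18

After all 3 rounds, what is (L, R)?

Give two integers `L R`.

Round 1 (k=25): L=53 R=174
Round 2 (k=41): L=174 R=208
Round 3 (k=18): L=208 R=9

Answer: 208 9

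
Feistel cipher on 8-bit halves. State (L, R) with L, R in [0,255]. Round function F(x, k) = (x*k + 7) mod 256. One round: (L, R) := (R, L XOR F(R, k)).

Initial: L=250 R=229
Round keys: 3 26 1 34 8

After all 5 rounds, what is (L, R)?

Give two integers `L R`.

Answer: 91 242

Derivation:
Round 1 (k=3): L=229 R=76
Round 2 (k=26): L=76 R=90
Round 3 (k=1): L=90 R=45
Round 4 (k=34): L=45 R=91
Round 5 (k=8): L=91 R=242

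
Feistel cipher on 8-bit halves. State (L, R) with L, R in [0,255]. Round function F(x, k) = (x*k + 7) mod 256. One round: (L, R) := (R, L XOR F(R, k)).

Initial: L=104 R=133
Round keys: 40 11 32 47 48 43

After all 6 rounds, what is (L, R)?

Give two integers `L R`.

Answer: 167 34

Derivation:
Round 1 (k=40): L=133 R=167
Round 2 (k=11): L=167 R=177
Round 3 (k=32): L=177 R=128
Round 4 (k=47): L=128 R=54
Round 5 (k=48): L=54 R=167
Round 6 (k=43): L=167 R=34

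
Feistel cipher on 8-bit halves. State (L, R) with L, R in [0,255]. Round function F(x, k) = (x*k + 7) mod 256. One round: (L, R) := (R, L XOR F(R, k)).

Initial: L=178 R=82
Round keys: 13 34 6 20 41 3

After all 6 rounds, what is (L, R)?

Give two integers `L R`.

Answer: 149 214

Derivation:
Round 1 (k=13): L=82 R=131
Round 2 (k=34): L=131 R=63
Round 3 (k=6): L=63 R=2
Round 4 (k=20): L=2 R=16
Round 5 (k=41): L=16 R=149
Round 6 (k=3): L=149 R=214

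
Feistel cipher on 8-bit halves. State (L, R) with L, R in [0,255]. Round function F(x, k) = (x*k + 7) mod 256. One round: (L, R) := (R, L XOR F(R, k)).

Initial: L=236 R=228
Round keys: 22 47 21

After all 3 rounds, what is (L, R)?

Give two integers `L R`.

Answer: 192 180

Derivation:
Round 1 (k=22): L=228 R=115
Round 2 (k=47): L=115 R=192
Round 3 (k=21): L=192 R=180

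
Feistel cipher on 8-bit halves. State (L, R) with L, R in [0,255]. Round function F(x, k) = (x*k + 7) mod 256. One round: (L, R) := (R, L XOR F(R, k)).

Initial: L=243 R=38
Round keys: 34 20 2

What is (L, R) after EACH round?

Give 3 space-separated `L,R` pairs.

Answer: 38,224 224,161 161,169

Derivation:
Round 1 (k=34): L=38 R=224
Round 2 (k=20): L=224 R=161
Round 3 (k=2): L=161 R=169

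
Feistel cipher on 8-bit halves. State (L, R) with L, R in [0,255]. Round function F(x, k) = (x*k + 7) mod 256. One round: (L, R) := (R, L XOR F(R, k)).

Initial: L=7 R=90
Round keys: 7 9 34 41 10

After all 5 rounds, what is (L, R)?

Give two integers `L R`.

Answer: 45 206

Derivation:
Round 1 (k=7): L=90 R=122
Round 2 (k=9): L=122 R=11
Round 3 (k=34): L=11 R=7
Round 4 (k=41): L=7 R=45
Round 5 (k=10): L=45 R=206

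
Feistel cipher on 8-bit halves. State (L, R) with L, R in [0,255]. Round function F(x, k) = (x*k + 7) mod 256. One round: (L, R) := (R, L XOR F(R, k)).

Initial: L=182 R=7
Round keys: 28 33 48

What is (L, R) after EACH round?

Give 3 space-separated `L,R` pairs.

Answer: 7,125 125,35 35,234

Derivation:
Round 1 (k=28): L=7 R=125
Round 2 (k=33): L=125 R=35
Round 3 (k=48): L=35 R=234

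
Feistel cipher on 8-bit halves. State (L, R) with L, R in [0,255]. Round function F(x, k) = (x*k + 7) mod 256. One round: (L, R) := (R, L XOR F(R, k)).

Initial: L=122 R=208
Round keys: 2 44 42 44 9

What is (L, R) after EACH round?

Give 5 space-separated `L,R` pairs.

Round 1 (k=2): L=208 R=221
Round 2 (k=44): L=221 R=211
Round 3 (k=42): L=211 R=120
Round 4 (k=44): L=120 R=116
Round 5 (k=9): L=116 R=99

Answer: 208,221 221,211 211,120 120,116 116,99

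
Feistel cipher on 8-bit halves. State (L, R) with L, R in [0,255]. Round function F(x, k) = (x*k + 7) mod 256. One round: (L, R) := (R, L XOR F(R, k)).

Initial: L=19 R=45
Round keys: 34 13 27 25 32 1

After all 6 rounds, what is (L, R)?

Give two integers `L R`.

Answer: 174 97

Derivation:
Round 1 (k=34): L=45 R=18
Round 2 (k=13): L=18 R=220
Round 3 (k=27): L=220 R=41
Round 4 (k=25): L=41 R=212
Round 5 (k=32): L=212 R=174
Round 6 (k=1): L=174 R=97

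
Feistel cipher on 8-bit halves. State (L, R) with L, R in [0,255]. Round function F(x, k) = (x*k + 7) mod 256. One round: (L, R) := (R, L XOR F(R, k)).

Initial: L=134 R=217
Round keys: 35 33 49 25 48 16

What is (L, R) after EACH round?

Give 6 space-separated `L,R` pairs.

Answer: 217,52 52,98 98,253 253,222 222,90 90,121

Derivation:
Round 1 (k=35): L=217 R=52
Round 2 (k=33): L=52 R=98
Round 3 (k=49): L=98 R=253
Round 4 (k=25): L=253 R=222
Round 5 (k=48): L=222 R=90
Round 6 (k=16): L=90 R=121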